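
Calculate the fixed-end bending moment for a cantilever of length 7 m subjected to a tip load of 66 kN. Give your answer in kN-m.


For a cantilever with a point load at the free end:
M_max = P * L = 66 * 7 = 462 kN-m

462 kN-m


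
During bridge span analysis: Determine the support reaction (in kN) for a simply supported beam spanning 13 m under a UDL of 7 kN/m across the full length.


Total load = w * L = 7 * 13 = 91 kN
By symmetry, each reaction R = total / 2 = 91 / 2 = 45.5 kN

45.5 kN


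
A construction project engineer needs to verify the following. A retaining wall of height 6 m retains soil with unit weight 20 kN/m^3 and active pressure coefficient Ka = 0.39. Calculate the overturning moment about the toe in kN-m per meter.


Pa = 0.5 * Ka * gamma * H^2
= 0.5 * 0.39 * 20 * 6^2
= 140.4 kN/m
Arm = H / 3 = 6 / 3 = 2.0 m
Mo = Pa * arm = Pa * H / 3 = 140.4 * 6 / 3 = 280.8 kN-m/m

280.8 kN-m/m


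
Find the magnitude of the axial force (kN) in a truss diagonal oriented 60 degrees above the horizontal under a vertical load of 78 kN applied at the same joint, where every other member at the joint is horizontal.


At the joint, only the diagonal has a vertical component, so vertical equilibrium gives:
F * sin(60) = 78
F = 78 / sin(60)
= 78 / 0.866025
= 90.07 kN

90.07 kN


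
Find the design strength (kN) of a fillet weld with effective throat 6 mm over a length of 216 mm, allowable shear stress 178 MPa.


Strength = throat * length * allowable stress
= 6 * 216 * 178 N
= 230688 N
= 230.69 kN

230.69 kN


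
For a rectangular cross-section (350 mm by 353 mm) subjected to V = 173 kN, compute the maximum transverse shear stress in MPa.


A = b * h = 350 * 353 = 123550 mm^2
V = 173 kN = 173000.0 N
tau_max = 1.5 * V / A = 1.5 * 173000.0 / 123550
= 2.1004 MPa

2.1004 MPa


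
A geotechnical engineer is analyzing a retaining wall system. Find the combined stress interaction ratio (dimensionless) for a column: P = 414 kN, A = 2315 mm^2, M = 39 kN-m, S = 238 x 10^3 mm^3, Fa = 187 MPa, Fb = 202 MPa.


f_a = P / A = 414000.0 / 2315 = 178.8337 MPa
f_b = M / S = 39000000.0 / 238000.0 = 163.8655 MPa
Ratio = f_a / Fa + f_b / Fb
= 178.8337 / 187 + 163.8655 / 202
= 1.7675 (dimensionless)

1.7675 (dimensionless)


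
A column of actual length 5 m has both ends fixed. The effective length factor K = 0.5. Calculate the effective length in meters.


L_eff = K * L
= 0.5 * 5
= 2.5 m

2.5 m


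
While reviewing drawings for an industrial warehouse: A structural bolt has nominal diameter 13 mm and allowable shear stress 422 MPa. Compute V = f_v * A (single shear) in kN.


A = pi * d^2 / 4 = pi * 13^2 / 4 = 132.7323 mm^2
V = f_v * A / 1000 = 422 * 132.7323 / 1000
= 56.013 kN

56.013 kN


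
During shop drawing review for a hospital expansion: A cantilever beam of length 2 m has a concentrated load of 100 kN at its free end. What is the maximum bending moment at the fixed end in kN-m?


For a cantilever with a point load at the free end:
M_max = P * L = 100 * 2 = 200 kN-m

200 kN-m


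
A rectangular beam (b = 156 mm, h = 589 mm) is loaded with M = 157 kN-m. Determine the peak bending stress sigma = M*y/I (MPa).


I = b * h^3 / 12 = 156 * 589^3 / 12 = 2656374097.0 mm^4
y = h / 2 = 589 / 2 = 294.5 mm
M = 157 kN-m = 157000000.0 N-mm
sigma = M * y / I = 157000000.0 * 294.5 / 2656374097.0
= 17.41 MPa

17.41 MPa


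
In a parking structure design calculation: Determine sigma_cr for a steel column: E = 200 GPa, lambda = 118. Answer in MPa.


sigma_cr = pi^2 * E / lambda^2
= 9.8696 * 200000.0 / 118^2
= 9.8696 * 200000.0 / 13924
= 141.7639 MPa

141.7639 MPa


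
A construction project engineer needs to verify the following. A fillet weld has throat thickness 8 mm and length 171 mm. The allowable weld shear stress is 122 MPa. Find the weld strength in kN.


Strength = throat * length * allowable stress
= 8 * 171 * 122 N
= 166896 N
= 166.9 kN

166.9 kN


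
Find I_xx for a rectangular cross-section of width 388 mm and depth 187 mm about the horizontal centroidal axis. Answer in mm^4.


I = b * h^3 / 12
= 388 * 187^3 / 12
= 388 * 6539203 / 12
= 211434230.33 mm^4

211434230.33 mm^4


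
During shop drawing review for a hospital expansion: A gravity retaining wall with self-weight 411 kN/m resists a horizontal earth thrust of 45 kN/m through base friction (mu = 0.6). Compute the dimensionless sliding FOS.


Resisting force = mu * W = 0.6 * 411 = 246.6 kN/m
FOS = Resisting / Driving = 246.6 / 45
= 5.48 (dimensionless)

5.48 (dimensionless)


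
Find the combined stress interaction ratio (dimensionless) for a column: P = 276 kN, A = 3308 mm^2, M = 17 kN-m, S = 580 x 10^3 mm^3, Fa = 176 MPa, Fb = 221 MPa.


f_a = P / A = 276000.0 / 3308 = 83.4341 MPa
f_b = M / S = 17000000.0 / 580000.0 = 29.3103 MPa
Ratio = f_a / Fa + f_b / Fb
= 83.4341 / 176 + 29.3103 / 221
= 0.6067 (dimensionless)

0.6067 (dimensionless)


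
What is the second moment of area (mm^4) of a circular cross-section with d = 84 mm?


r = d / 2 = 84 / 2 = 42.0 mm
I = pi * r^4 / 4 = pi * 42.0^4 / 4
= 2443920.32 mm^4

2443920.32 mm^4


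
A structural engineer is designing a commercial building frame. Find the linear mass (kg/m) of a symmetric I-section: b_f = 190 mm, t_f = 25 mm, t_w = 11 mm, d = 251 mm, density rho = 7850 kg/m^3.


A_flanges = 2 * 190 * 25 = 9500 mm^2
A_web = (251 - 2 * 25) * 11 = 2211 mm^2
A_total = 9500 + 2211 = 11711 mm^2 = 0.011711 m^2
Weight = rho * A = 7850 * 0.011711 = 91.9313 kg/m

91.9313 kg/m


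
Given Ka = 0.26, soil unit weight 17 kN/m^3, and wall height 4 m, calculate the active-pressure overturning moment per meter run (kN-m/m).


Pa = 0.5 * Ka * gamma * H^2
= 0.5 * 0.26 * 17 * 4^2
= 35.36 kN/m
Arm = H / 3 = 4 / 3 = 1.3333 m
Mo = Pa * arm = Pa * H / 3 = 35.36 * 4 / 3 = 47.1467 kN-m/m

47.1467 kN-m/m


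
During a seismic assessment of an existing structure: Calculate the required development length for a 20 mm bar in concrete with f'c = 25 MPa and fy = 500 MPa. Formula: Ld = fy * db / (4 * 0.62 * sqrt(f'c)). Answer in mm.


Ld = (fy * db) / (4 * 0.62 * sqrt(f'c))
= (500 * 20) / (4 * 0.62 * sqrt(25))
= 10000 / 12.4
= 806.45 mm

806.45 mm


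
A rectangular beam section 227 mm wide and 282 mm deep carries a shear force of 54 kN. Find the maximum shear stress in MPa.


A = b * h = 227 * 282 = 64014 mm^2
V = 54 kN = 54000.0 N
tau_max = 1.5 * V / A = 1.5 * 54000.0 / 64014
= 1.2653 MPa

1.2653 MPa


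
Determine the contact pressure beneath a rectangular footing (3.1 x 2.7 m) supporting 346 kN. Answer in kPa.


A = 3.1 * 2.7 = 8.37 m^2
q = P / A = 346 / 8.37
= 41.3381 kPa

41.3381 kPa


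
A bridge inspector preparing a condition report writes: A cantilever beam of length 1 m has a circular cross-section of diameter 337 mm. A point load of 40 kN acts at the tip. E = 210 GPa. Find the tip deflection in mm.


I = pi * d^4 / 64 = pi * 337^4 / 64 = 633125057.57 mm^4
L = 1000.0 mm, P = 40000.0 N, E = 210000.0 MPa
delta = P * L^3 / (3 * E * I)
= 40000.0 * 1000.0^3 / (3 * 210000.0 * 633125057.57)
= 0.1003 mm

0.1003 mm


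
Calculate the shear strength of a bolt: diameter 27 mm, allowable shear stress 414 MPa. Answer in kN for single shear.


A = pi * d^2 / 4 = pi * 27^2 / 4 = 572.5553 mm^2
V = f_v * A / 1000 = 414 * 572.5553 / 1000
= 237.0379 kN

237.0379 kN


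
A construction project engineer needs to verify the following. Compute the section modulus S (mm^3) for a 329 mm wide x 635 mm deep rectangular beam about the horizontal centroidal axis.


S = b * h^2 / 6
= 329 * 635^2 / 6
= 329 * 403225 / 6
= 22110170.83 mm^3

22110170.83 mm^3


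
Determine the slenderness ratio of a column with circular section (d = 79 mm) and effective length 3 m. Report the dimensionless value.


Radius of gyration r = d / 4 = 79 / 4 = 19.75 mm
L_eff = 3000.0 mm
Slenderness ratio = L / r = 3000.0 / 19.75 = 151.9 (dimensionless)

151.9 (dimensionless)


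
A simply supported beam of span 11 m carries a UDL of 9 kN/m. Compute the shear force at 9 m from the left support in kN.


R_A = w * L / 2 = 9 * 11 / 2 = 49.5 kN
V(x) = R_A - w * x = 49.5 - 9 * 9
= -31.5 kN

-31.5 kN


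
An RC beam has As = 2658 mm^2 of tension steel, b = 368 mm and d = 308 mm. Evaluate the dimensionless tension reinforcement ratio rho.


rho = As / (b * d)
= 2658 / (368 * 308)
= 2658 / 113344
= 0.023451 (dimensionless)

0.023451 (dimensionless)


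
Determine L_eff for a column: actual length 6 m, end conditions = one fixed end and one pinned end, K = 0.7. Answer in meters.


L_eff = K * L
= 0.7 * 6
= 4.2 m

4.2 m


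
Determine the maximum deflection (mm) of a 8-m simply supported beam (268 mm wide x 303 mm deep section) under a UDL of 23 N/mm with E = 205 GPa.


I = 268 * 303^3 / 12 = 621271503.0 mm^4
L = 8000.0 mm, w = 23 N/mm, E = 205000.0 MPa
delta = 5 * w * L^4 / (384 * E * I)
= 5 * 23 * 8000.0^4 / (384 * 205000.0 * 621271503.0)
= 9.6314 mm

9.6314 mm


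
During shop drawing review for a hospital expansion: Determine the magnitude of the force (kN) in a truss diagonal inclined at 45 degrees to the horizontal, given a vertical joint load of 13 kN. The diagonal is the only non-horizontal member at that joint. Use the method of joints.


At the joint, only the diagonal has a vertical component, so vertical equilibrium gives:
F * sin(45) = 13
F = 13 / sin(45)
= 13 / 0.707107
= 18.38 kN

18.38 kN


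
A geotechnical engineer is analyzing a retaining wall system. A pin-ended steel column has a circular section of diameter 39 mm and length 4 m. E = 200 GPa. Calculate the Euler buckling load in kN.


I = pi * d^4 / 64 = 113560.77 mm^4
L = 4000.0 mm
P_cr = pi^2 * E * I / L^2
= 9.8696 * 200000.0 * 113560.77 / 4000.0^2
= 14010.0 N = 14.01 kN

14.01 kN


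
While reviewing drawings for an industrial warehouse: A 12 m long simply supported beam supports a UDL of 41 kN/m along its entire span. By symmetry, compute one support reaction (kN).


Total load = w * L = 41 * 12 = 492 kN
By symmetry, each reaction R = total / 2 = 492 / 2 = 246.0 kN

246.0 kN


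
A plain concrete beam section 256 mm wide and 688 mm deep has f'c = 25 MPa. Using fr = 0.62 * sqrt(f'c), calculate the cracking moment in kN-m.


fr = 0.62 * sqrt(25) = 0.62 * 5.0 = 3.1 MPa
I = 256 * 688^3 / 12 = 6947427669.33 mm^4
y_t = 344.0 mm
M_cr = fr * I / y_t = 3.1 * 6947427669.33 / 344.0 N-mm
= 62.6076 kN-m

62.6076 kN-m


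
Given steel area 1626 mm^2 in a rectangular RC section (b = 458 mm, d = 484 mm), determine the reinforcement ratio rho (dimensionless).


rho = As / (b * d)
= 1626 / (458 * 484)
= 1626 / 221672
= 0.007335 (dimensionless)

0.007335 (dimensionless)


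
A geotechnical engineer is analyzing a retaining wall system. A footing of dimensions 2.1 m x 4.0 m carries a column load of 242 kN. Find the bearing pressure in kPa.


A = 2.1 * 4.0 = 8.4 m^2
q = P / A = 242 / 8.4
= 28.8095 kPa

28.8095 kPa


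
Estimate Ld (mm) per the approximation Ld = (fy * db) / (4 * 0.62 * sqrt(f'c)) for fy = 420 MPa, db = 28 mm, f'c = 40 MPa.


Ld = (fy * db) / (4 * 0.62 * sqrt(f'c))
= (420 * 28) / (4 * 0.62 * sqrt(40))
= 11760 / 15.6849
= 749.77 mm

749.77 mm


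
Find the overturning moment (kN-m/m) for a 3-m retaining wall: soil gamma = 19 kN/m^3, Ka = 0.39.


Pa = 0.5 * Ka * gamma * H^2
= 0.5 * 0.39 * 19 * 3^2
= 33.345 kN/m
Arm = H / 3 = 3 / 3 = 1.0 m
Mo = Pa * arm = Pa * H / 3 = 33.345 * 3 / 3 = 33.345 kN-m/m

33.345 kN-m/m


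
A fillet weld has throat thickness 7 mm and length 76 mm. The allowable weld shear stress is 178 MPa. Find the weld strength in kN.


Strength = throat * length * allowable stress
= 7 * 76 * 178 N
= 94696 N
= 94.7 kN

94.7 kN


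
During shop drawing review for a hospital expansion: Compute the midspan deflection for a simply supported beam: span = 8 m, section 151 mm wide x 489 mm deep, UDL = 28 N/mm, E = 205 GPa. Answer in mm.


I = 151 * 489^3 / 12 = 1471371293.25 mm^4
L = 8000.0 mm, w = 28 N/mm, E = 205000.0 MPa
delta = 5 * w * L^4 / (384 * E * I)
= 5 * 28 * 8000.0^4 / (384 * 205000.0 * 1471371293.25)
= 4.9509 mm

4.9509 mm


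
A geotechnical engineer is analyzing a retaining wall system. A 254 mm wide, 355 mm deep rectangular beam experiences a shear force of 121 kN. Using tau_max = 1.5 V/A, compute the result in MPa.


A = b * h = 254 * 355 = 90170 mm^2
V = 121 kN = 121000.0 N
tau_max = 1.5 * V / A = 1.5 * 121000.0 / 90170
= 2.0129 MPa

2.0129 MPa


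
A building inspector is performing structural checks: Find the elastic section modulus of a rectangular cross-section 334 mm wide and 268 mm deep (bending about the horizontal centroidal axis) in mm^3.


S = b * h^2 / 6
= 334 * 268^2 / 6
= 334 * 71824 / 6
= 3998202.67 mm^3

3998202.67 mm^3


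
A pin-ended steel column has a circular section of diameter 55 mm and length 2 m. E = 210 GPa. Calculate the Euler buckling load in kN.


I = pi * d^4 / 64 = 449180.25 mm^4
L = 2000.0 mm
P_cr = pi^2 * E * I / L^2
= 9.8696 * 210000.0 * 449180.25 / 2000.0^2
= 232744.65 N = 232.7446 kN

232.7446 kN


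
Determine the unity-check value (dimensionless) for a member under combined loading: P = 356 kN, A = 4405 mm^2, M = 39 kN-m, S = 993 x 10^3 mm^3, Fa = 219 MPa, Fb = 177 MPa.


f_a = P / A = 356000.0 / 4405 = 80.8173 MPa
f_b = M / S = 39000000.0 / 993000.0 = 39.2749 MPa
Ratio = f_a / Fa + f_b / Fb
= 80.8173 / 219 + 39.2749 / 177
= 0.5909 (dimensionless)

0.5909 (dimensionless)


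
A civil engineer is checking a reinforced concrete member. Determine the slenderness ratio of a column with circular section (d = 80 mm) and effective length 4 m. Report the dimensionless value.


Radius of gyration r = d / 4 = 80 / 4 = 20.0 mm
L_eff = 4000.0 mm
Slenderness ratio = L / r = 4000.0 / 20.0 = 200.0 (dimensionless)

200.0 (dimensionless)


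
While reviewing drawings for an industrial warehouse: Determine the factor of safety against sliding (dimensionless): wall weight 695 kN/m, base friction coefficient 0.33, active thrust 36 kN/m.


Resisting force = mu * W = 0.33 * 695 = 229.35 kN/m
FOS = Resisting / Driving = 229.35 / 36
= 6.3708 (dimensionless)

6.3708 (dimensionless)


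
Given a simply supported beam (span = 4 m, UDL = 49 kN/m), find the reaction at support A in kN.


Total load = w * L = 49 * 4 = 196 kN
By symmetry, each reaction R = total / 2 = 196 / 2 = 98.0 kN

98.0 kN


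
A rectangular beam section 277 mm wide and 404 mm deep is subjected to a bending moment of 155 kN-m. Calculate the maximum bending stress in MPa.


I = b * h^3 / 12 = 277 * 404^3 / 12 = 1522098010.67 mm^4
y = h / 2 = 404 / 2 = 202.0 mm
M = 155 kN-m = 155000000.0 N-mm
sigma = M * y / I = 155000000.0 * 202.0 / 1522098010.67
= 20.57 MPa

20.57 MPa


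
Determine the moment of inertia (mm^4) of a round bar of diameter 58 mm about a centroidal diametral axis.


r = d / 2 = 58 / 2 = 29.0 mm
I = pi * r^4 / 4 = pi * 29.0^4 / 4
= 555497.2 mm^4

555497.2 mm^4


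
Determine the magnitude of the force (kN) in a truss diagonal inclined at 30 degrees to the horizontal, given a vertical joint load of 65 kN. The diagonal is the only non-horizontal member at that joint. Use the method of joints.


At the joint, only the diagonal has a vertical component, so vertical equilibrium gives:
F * sin(30) = 65
F = 65 / sin(30)
= 65 / 0.5
= 130.0 kN

130.0 kN


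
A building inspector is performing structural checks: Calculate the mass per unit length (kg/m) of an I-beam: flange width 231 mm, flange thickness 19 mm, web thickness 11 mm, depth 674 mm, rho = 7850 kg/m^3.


A_flanges = 2 * 231 * 19 = 8778 mm^2
A_web = (674 - 2 * 19) * 11 = 6996 mm^2
A_total = 8778 + 6996 = 15774 mm^2 = 0.015774 m^2
Weight = rho * A = 7850 * 0.015774 = 123.8259 kg/m

123.8259 kg/m


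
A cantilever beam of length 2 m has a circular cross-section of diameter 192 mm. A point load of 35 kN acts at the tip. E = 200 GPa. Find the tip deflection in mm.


I = pi * d^4 / 64 = pi * 192^4 / 64 = 66707522.83 mm^4
L = 2000.0 mm, P = 35000.0 N, E = 200000.0 MPa
delta = P * L^3 / (3 * E * I)
= 35000.0 * 2000.0^3 / (3 * 200000.0 * 66707522.83)
= 6.9957 mm

6.9957 mm


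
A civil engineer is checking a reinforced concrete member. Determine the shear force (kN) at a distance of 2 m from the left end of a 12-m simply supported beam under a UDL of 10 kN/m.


R_A = w * L / 2 = 10 * 12 / 2 = 60.0 kN
V(x) = R_A - w * x = 60.0 - 10 * 2
= 40.0 kN

40.0 kN


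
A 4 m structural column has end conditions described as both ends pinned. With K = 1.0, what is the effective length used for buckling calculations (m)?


L_eff = K * L
= 1.0 * 4
= 4.0 m

4.0 m


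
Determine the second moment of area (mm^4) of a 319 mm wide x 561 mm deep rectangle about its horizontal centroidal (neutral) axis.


I = b * h^3 / 12
= 319 * 561^3 / 12
= 319 * 176558481 / 12
= 4693512953.25 mm^4

4693512953.25 mm^4


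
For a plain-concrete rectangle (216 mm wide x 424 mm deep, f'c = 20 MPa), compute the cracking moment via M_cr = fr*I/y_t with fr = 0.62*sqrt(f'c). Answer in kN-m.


fr = 0.62 * sqrt(20) = 0.62 * 4.4721 = 2.7727 MPa
I = 216 * 424^3 / 12 = 1372050432.0 mm^4
y_t = 212.0 mm
M_cr = fr * I / y_t = 2.7727 * 1372050432.0 / 212.0 N-mm
= 17.9449 kN-m

17.9449 kN-m


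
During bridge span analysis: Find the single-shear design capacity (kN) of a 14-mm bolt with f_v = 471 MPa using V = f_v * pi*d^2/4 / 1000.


A = pi * d^2 / 4 = pi * 14^2 / 4 = 153.938 mm^2
V = f_v * A / 1000 = 471 * 153.938 / 1000
= 72.5048 kN

72.5048 kN


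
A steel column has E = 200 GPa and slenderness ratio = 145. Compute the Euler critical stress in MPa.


sigma_cr = pi^2 * E / lambda^2
= 9.8696 * 200000.0 / 145^2
= 9.8696 * 200000.0 / 21025
= 93.8845 MPa

93.8845 MPa


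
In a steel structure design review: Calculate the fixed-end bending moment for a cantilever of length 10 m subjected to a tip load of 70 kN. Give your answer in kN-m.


For a cantilever with a point load at the free end:
M_max = P * L = 70 * 10 = 700 kN-m

700 kN-m


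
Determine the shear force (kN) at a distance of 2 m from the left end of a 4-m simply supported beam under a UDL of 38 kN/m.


R_A = w * L / 2 = 38 * 4 / 2 = 76.0 kN
V(x) = R_A - w * x = 76.0 - 38 * 2
= 0.0 kN

0.0 kN


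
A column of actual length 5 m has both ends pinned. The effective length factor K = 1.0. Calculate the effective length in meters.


L_eff = K * L
= 1.0 * 5
= 5.0 m

5.0 m


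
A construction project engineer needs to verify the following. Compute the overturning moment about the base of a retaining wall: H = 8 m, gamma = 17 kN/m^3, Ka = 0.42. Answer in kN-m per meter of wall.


Pa = 0.5 * Ka * gamma * H^2
= 0.5 * 0.42 * 17 * 8^2
= 228.48 kN/m
Arm = H / 3 = 8 / 3 = 2.6667 m
Mo = Pa * arm = Pa * H / 3 = 228.48 * 8 / 3 = 609.28 kN-m/m

609.28 kN-m/m


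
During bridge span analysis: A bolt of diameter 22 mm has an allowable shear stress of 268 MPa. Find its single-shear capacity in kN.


A = pi * d^2 / 4 = pi * 22^2 / 4 = 380.1327 mm^2
V = f_v * A / 1000 = 268 * 380.1327 / 1000
= 101.8756 kN

101.8756 kN


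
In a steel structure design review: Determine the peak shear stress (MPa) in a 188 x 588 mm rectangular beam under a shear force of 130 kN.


A = b * h = 188 * 588 = 110544 mm^2
V = 130 kN = 130000.0 N
tau_max = 1.5 * V / A = 1.5 * 130000.0 / 110544
= 1.764 MPa

1.764 MPa


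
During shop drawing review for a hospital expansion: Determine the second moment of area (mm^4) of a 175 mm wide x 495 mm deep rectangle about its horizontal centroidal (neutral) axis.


I = b * h^3 / 12
= 175 * 495^3 / 12
= 175 * 121287375 / 12
= 1768774218.75 mm^4

1768774218.75 mm^4


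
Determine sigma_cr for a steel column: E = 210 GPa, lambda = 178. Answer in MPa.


sigma_cr = pi^2 * E / lambda^2
= 9.8696 * 210000.0 / 178^2
= 9.8696 * 210000.0 / 31684
= 65.4153 MPa

65.4153 MPa


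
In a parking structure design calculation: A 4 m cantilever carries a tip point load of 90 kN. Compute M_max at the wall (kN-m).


For a cantilever with a point load at the free end:
M_max = P * L = 90 * 4 = 360 kN-m

360 kN-m


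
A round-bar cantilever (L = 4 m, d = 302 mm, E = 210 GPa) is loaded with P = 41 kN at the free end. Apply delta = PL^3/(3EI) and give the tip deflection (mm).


I = pi * d^4 / 64 = pi * 302^4 / 64 = 408317196.2 mm^4
L = 4000.0 mm, P = 41000.0 N, E = 210000.0 MPa
delta = P * L^3 / (3 * E * I)
= 41000.0 * 4000.0^3 / (3 * 210000.0 * 408317196.2)
= 10.2006 mm

10.2006 mm


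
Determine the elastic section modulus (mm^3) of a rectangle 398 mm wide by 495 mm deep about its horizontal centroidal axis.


S = b * h^2 / 6
= 398 * 495^2 / 6
= 398 * 245025 / 6
= 16253325.0 mm^3

16253325.0 mm^3


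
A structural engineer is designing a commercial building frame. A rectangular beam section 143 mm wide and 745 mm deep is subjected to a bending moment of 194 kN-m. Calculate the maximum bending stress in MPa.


I = b * h^3 / 12 = 143 * 745^3 / 12 = 4927465697.92 mm^4
y = h / 2 = 745 / 2 = 372.5 mm
M = 194 kN-m = 194000000.0 N-mm
sigma = M * y / I = 194000000.0 * 372.5 / 4927465697.92
= 14.67 MPa

14.67 MPa


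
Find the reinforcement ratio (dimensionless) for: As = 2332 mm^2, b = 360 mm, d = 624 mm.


rho = As / (b * d)
= 2332 / (360 * 624)
= 2332 / 224640
= 0.010381 (dimensionless)

0.010381 (dimensionless)


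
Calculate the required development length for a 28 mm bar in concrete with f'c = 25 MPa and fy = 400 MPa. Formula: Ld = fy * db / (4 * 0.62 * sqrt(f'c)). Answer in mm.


Ld = (fy * db) / (4 * 0.62 * sqrt(f'c))
= (400 * 28) / (4 * 0.62 * sqrt(25))
= 11200 / 12.4
= 903.23 mm

903.23 mm


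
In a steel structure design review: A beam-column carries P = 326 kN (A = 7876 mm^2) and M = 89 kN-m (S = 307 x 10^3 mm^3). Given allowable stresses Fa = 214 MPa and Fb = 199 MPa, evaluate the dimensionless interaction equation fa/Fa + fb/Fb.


f_a = P / A = 326000.0 / 7876 = 41.3916 MPa
f_b = M / S = 89000000.0 / 307000.0 = 289.9023 MPa
Ratio = f_a / Fa + f_b / Fb
= 41.3916 / 214 + 289.9023 / 199
= 1.6502 (dimensionless)

1.6502 (dimensionless)


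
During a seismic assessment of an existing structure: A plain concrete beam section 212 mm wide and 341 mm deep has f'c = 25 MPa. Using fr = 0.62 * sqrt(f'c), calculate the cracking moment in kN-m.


fr = 0.62 * sqrt(25) = 0.62 * 5.0 = 3.1 MPa
I = 212 * 341^3 / 12 = 700515504.33 mm^4
y_t = 170.5 mm
M_cr = fr * I / y_t = 3.1 * 700515504.33 / 170.5 N-mm
= 12.7366 kN-m

12.7366 kN-m


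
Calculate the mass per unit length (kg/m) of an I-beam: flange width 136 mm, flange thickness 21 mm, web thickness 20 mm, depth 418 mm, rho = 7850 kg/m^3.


A_flanges = 2 * 136 * 21 = 5712 mm^2
A_web = (418 - 2 * 21) * 20 = 7520 mm^2
A_total = 5712 + 7520 = 13232 mm^2 = 0.013232 m^2
Weight = rho * A = 7850 * 0.013232 = 103.8712 kg/m

103.8712 kg/m


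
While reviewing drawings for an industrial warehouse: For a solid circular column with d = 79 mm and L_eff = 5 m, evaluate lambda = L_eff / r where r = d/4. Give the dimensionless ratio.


Radius of gyration r = d / 4 = 79 / 4 = 19.75 mm
L_eff = 5000.0 mm
Slenderness ratio = L / r = 5000.0 / 19.75 = 253.16 (dimensionless)

253.16 (dimensionless)


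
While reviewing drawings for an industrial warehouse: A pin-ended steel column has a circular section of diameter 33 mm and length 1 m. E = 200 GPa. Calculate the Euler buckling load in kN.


I = pi * d^4 / 64 = 58213.76 mm^4
L = 1000.0 mm
P_cr = pi^2 * E * I / L^2
= 9.8696 * 200000.0 * 58213.76 / 1000.0^2
= 114909.36 N = 114.9094 kN

114.9094 kN


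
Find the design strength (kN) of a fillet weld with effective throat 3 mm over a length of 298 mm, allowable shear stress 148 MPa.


Strength = throat * length * allowable stress
= 3 * 298 * 148 N
= 132312 N
= 132.31 kN

132.31 kN


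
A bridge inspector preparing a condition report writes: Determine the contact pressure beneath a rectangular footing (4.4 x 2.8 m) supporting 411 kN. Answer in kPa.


A = 4.4 * 2.8 = 12.32 m^2
q = P / A = 411 / 12.32
= 33.3604 kPa

33.3604 kPa


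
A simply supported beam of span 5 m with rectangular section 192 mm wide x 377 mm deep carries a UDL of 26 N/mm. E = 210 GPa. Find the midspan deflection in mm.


I = 192 * 377^3 / 12 = 857322128.0 mm^4
L = 5000.0 mm, w = 26 N/mm, E = 210000.0 MPa
delta = 5 * w * L^4 / (384 * E * I)
= 5 * 26 * 5000.0^4 / (384 * 210000.0 * 857322128.0)
= 1.1752 mm

1.1752 mm


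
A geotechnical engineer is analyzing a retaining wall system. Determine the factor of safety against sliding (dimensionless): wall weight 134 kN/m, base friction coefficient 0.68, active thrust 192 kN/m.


Resisting force = mu * W = 0.68 * 134 = 91.12 kN/m
FOS = Resisting / Driving = 91.12 / 192
= 0.4746 (dimensionless)

0.4746 (dimensionless)


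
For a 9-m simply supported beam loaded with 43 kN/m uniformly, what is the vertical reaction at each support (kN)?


Total load = w * L = 43 * 9 = 387 kN
By symmetry, each reaction R = total / 2 = 387 / 2 = 193.5 kN

193.5 kN


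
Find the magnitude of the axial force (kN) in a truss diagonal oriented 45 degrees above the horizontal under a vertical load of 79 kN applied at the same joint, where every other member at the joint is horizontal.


At the joint, only the diagonal has a vertical component, so vertical equilibrium gives:
F * sin(45) = 79
F = 79 / sin(45)
= 79 / 0.707107
= 111.72 kN

111.72 kN


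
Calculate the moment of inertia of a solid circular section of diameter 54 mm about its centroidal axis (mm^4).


r = d / 2 = 54 / 2 = 27.0 mm
I = pi * r^4 / 4 = pi * 27.0^4 / 4
= 417392.79 mm^4

417392.79 mm^4


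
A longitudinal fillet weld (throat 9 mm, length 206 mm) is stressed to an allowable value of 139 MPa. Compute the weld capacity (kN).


Strength = throat * length * allowable stress
= 9 * 206 * 139 N
= 257706 N
= 257.71 kN

257.71 kN


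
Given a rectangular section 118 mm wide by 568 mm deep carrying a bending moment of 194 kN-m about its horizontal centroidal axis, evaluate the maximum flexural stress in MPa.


I = b * h^3 / 12 = 118 * 568^3 / 12 = 1801962581.33 mm^4
y = h / 2 = 568 / 2 = 284.0 mm
M = 194 kN-m = 194000000.0 N-mm
sigma = M * y / I = 194000000.0 * 284.0 / 1801962581.33
= 30.58 MPa

30.58 MPa


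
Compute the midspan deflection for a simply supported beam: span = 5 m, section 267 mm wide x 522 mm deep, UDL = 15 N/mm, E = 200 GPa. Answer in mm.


I = 267 * 522^3 / 12 = 3164765418.0 mm^4
L = 5000.0 mm, w = 15 N/mm, E = 200000.0 MPa
delta = 5 * w * L^4 / (384 * E * I)
= 5 * 15 * 5000.0^4 / (384 * 200000.0 * 3164765418.0)
= 0.1929 mm

0.1929 mm


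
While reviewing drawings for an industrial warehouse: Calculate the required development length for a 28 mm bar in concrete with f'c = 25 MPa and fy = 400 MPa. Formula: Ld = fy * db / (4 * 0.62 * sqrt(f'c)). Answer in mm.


Ld = (fy * db) / (4 * 0.62 * sqrt(f'c))
= (400 * 28) / (4 * 0.62 * sqrt(25))
= 11200 / 12.4
= 903.23 mm

903.23 mm


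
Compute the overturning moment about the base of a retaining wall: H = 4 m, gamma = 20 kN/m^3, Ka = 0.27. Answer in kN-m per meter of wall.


Pa = 0.5 * Ka * gamma * H^2
= 0.5 * 0.27 * 20 * 4^2
= 43.2 kN/m
Arm = H / 3 = 4 / 3 = 1.3333 m
Mo = Pa * arm = Pa * H / 3 = 43.2 * 4 / 3 = 57.6 kN-m/m

57.6 kN-m/m


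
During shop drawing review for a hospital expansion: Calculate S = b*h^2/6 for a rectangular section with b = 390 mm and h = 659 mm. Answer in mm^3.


S = b * h^2 / 6
= 390 * 659^2 / 6
= 390 * 434281 / 6
= 28228265.0 mm^3

28228265.0 mm^3


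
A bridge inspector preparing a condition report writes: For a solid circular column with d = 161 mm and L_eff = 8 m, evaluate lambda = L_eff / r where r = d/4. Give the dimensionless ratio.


Radius of gyration r = d / 4 = 161 / 4 = 40.25 mm
L_eff = 8000.0 mm
Slenderness ratio = L / r = 8000.0 / 40.25 = 198.76 (dimensionless)

198.76 (dimensionless)


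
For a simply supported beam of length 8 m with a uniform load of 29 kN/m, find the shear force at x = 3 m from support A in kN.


R_A = w * L / 2 = 29 * 8 / 2 = 116.0 kN
V(x) = R_A - w * x = 116.0 - 29 * 3
= 29.0 kN

29.0 kN


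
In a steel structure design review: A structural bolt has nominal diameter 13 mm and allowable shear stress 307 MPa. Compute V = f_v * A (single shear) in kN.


A = pi * d^2 / 4 = pi * 13^2 / 4 = 132.7323 mm^2
V = f_v * A / 1000 = 307 * 132.7323 / 1000
= 40.7488 kN

40.7488 kN


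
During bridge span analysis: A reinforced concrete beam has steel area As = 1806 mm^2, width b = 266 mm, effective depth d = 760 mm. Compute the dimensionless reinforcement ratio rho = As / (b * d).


rho = As / (b * d)
= 1806 / (266 * 760)
= 1806 / 202160
= 0.008934 (dimensionless)

0.008934 (dimensionless)


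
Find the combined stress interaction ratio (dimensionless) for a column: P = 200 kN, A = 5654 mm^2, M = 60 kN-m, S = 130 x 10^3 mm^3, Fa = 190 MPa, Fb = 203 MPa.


f_a = P / A = 200000.0 / 5654 = 35.3732 MPa
f_b = M / S = 60000000.0 / 130000.0 = 461.5385 MPa
Ratio = f_a / Fa + f_b / Fb
= 35.3732 / 190 + 461.5385 / 203
= 2.4598 (dimensionless)

2.4598 (dimensionless)


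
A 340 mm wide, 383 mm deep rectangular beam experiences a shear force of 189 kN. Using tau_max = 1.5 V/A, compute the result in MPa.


A = b * h = 340 * 383 = 130220 mm^2
V = 189 kN = 189000.0 N
tau_max = 1.5 * V / A = 1.5 * 189000.0 / 130220
= 2.1771 MPa

2.1771 MPa


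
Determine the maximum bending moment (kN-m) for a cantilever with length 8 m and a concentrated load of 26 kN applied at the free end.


For a cantilever with a point load at the free end:
M_max = P * L = 26 * 8 = 208 kN-m

208 kN-m


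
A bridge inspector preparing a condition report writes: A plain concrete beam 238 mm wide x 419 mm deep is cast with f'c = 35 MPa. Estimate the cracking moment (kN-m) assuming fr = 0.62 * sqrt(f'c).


fr = 0.62 * sqrt(35) = 0.62 * 5.9161 = 3.668 MPa
I = 238 * 419^3 / 12 = 1458941170.17 mm^4
y_t = 209.5 mm
M_cr = fr * I / y_t = 3.668 * 1458941170.17 / 209.5 N-mm
= 25.5434 kN-m

25.5434 kN-m


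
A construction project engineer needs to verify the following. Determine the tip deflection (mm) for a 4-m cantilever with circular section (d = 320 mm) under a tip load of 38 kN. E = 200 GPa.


I = pi * d^4 / 64 = pi * 320^4 / 64 = 514718540.36 mm^4
L = 4000.0 mm, P = 38000.0 N, E = 200000.0 MPa
delta = P * L^3 / (3 * E * I)
= 38000.0 * 4000.0^3 / (3 * 200000.0 * 514718540.36)
= 7.8749 mm

7.8749 mm


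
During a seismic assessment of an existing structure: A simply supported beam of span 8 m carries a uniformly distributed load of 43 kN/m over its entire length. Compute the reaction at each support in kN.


Total load = w * L = 43 * 8 = 344 kN
By symmetry, each reaction R = total / 2 = 344 / 2 = 172.0 kN

172.0 kN


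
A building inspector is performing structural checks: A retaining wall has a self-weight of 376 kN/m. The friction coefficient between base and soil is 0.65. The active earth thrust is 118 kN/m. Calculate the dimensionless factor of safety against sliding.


Resisting force = mu * W = 0.65 * 376 = 244.4 kN/m
FOS = Resisting / Driving = 244.4 / 118
= 2.0712 (dimensionless)

2.0712 (dimensionless)


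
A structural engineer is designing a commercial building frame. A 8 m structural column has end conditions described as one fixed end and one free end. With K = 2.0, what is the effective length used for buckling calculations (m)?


L_eff = K * L
= 2.0 * 8
= 16.0 m

16.0 m


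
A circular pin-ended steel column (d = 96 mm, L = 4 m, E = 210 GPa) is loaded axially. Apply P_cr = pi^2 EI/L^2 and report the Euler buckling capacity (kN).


I = pi * d^4 / 64 = 4169220.18 mm^4
L = 4000.0 mm
P_cr = pi^2 * E * I / L^2
= 9.8696 * 210000.0 * 4169220.18 / 4000.0^2
= 540074.77 N = 540.0748 kN

540.0748 kN


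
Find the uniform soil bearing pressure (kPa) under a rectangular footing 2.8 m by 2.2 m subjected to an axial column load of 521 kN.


A = 2.8 * 2.2 = 6.16 m^2
q = P / A = 521 / 6.16
= 84.5779 kPa

84.5779 kPa


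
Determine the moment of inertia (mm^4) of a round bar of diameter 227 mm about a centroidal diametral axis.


r = d / 2 = 227 / 2 = 113.5 mm
I = pi * r^4 / 4 = pi * 113.5^4 / 4
= 130338682.73 mm^4

130338682.73 mm^4


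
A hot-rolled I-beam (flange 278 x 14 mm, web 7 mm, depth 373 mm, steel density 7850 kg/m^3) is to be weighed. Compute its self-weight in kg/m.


A_flanges = 2 * 278 * 14 = 7784 mm^2
A_web = (373 - 2 * 14) * 7 = 2415 mm^2
A_total = 7784 + 2415 = 10199 mm^2 = 0.010199 m^2
Weight = rho * A = 7850 * 0.010199 = 80.0622 kg/m

80.0622 kg/m


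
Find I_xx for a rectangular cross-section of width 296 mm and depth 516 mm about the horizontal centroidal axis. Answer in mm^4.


I = b * h^3 / 12
= 296 * 516^3 / 12
= 296 * 137388096 / 12
= 3388906368.0 mm^4

3388906368.0 mm^4


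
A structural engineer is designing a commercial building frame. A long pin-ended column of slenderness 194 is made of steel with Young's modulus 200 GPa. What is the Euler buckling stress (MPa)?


sigma_cr = pi^2 * E / lambda^2
= 9.8696 * 200000.0 / 194^2
= 9.8696 * 200000.0 / 37636
= 52.4477 MPa

52.4477 MPa


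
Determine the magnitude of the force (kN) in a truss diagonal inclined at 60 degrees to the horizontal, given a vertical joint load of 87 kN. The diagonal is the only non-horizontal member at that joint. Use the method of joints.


At the joint, only the diagonal has a vertical component, so vertical equilibrium gives:
F * sin(60) = 87
F = 87 / sin(60)
= 87 / 0.866025
= 100.46 kN

100.46 kN


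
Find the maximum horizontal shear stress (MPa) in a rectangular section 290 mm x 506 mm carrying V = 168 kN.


A = b * h = 290 * 506 = 146740 mm^2
V = 168 kN = 168000.0 N
tau_max = 1.5 * V / A = 1.5 * 168000.0 / 146740
= 1.7173 MPa

1.7173 MPa


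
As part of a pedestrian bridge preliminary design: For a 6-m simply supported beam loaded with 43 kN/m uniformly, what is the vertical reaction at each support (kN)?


Total load = w * L = 43 * 6 = 258 kN
By symmetry, each reaction R = total / 2 = 258 / 2 = 129.0 kN

129.0 kN


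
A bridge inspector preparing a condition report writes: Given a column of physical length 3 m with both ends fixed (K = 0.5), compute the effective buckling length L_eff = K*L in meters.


L_eff = K * L
= 0.5 * 3
= 1.5 m

1.5 m


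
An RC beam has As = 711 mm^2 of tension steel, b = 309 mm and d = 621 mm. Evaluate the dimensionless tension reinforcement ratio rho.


rho = As / (b * d)
= 711 / (309 * 621)
= 711 / 191889
= 0.003705 (dimensionless)

0.003705 (dimensionless)


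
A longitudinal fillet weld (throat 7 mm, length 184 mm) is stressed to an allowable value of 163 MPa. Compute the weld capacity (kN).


Strength = throat * length * allowable stress
= 7 * 184 * 163 N
= 209944 N
= 209.94 kN

209.94 kN


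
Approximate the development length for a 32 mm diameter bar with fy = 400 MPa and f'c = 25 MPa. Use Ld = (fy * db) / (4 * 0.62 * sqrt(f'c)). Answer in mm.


Ld = (fy * db) / (4 * 0.62 * sqrt(f'c))
= (400 * 32) / (4 * 0.62 * sqrt(25))
= 12800 / 12.4
= 1032.26 mm

1032.26 mm


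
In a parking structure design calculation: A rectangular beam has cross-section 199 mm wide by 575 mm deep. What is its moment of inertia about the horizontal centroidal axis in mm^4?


I = b * h^3 / 12
= 199 * 575^3 / 12
= 199 * 190109375 / 12
= 3152647135.42 mm^4

3152647135.42 mm^4


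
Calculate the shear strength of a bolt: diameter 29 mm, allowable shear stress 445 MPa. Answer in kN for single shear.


A = pi * d^2 / 4 = pi * 29^2 / 4 = 660.5199 mm^2
V = f_v * A / 1000 = 445 * 660.5199 / 1000
= 293.9313 kN

293.9313 kN


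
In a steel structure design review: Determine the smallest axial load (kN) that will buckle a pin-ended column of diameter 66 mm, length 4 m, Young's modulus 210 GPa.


I = pi * d^4 / 64 = 931420.18 mm^4
L = 4000.0 mm
P_cr = pi^2 * E * I / L^2
= 9.8696 * 210000.0 * 931420.18 / 4000.0^2
= 120654.83 N = 120.6548 kN

120.6548 kN


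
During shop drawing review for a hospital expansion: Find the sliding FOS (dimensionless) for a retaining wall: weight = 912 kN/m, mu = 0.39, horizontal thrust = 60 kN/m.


Resisting force = mu * W = 0.39 * 912 = 355.68 kN/m
FOS = Resisting / Driving = 355.68 / 60
= 5.928 (dimensionless)

5.928 (dimensionless)


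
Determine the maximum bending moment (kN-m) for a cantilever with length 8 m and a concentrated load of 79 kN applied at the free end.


For a cantilever with a point load at the free end:
M_max = P * L = 79 * 8 = 632 kN-m

632 kN-m


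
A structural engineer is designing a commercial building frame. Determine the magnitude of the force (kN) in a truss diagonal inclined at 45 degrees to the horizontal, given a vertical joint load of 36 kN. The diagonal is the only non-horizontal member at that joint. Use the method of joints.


At the joint, only the diagonal has a vertical component, so vertical equilibrium gives:
F * sin(45) = 36
F = 36 / sin(45)
= 36 / 0.707107
= 50.91 kN

50.91 kN


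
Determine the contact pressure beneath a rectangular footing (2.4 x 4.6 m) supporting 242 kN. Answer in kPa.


A = 2.4 * 4.6 = 11.04 m^2
q = P / A = 242 / 11.04
= 21.9203 kPa

21.9203 kPa


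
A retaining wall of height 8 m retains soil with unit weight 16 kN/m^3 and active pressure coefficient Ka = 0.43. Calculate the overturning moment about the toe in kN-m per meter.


Pa = 0.5 * Ka * gamma * H^2
= 0.5 * 0.43 * 16 * 8^2
= 220.16 kN/m
Arm = H / 3 = 8 / 3 = 2.6667 m
Mo = Pa * arm = Pa * H / 3 = 220.16 * 8 / 3 = 587.0933 kN-m/m

587.0933 kN-m/m


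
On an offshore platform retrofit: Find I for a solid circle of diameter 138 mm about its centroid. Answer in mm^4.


r = d / 2 = 138 / 2 = 69.0 mm
I = pi * r^4 / 4 = pi * 69.0^4 / 4
= 17802715.2 mm^4

17802715.2 mm^4


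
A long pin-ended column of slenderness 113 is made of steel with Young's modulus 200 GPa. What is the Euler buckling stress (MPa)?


sigma_cr = pi^2 * E / lambda^2
= 9.8696 * 200000.0 / 113^2
= 9.8696 * 200000.0 / 12769
= 154.587 MPa

154.587 MPa


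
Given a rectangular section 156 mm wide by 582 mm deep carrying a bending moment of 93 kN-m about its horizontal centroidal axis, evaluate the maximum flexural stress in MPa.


I = b * h^3 / 12 = 156 * 582^3 / 12 = 2562785784.0 mm^4
y = h / 2 = 582 / 2 = 291.0 mm
M = 93 kN-m = 93000000.0 N-mm
sigma = M * y / I = 93000000.0 * 291.0 / 2562785784.0
= 10.56 MPa

10.56 MPa


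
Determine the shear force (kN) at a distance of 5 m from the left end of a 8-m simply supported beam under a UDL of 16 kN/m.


R_A = w * L / 2 = 16 * 8 / 2 = 64.0 kN
V(x) = R_A - w * x = 64.0 - 16 * 5
= -16.0 kN

-16.0 kN


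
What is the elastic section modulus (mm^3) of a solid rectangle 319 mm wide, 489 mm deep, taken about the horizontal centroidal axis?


S = b * h^2 / 6
= 319 * 489^2 / 6
= 319 * 239121 / 6
= 12713266.5 mm^3

12713266.5 mm^3


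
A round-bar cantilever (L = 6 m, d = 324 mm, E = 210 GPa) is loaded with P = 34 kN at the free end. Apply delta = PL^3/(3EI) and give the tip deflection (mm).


I = pi * d^4 / 64 = pi * 324^4 / 64 = 540941049.82 mm^4
L = 6000.0 mm, P = 34000.0 N, E = 210000.0 MPa
delta = P * L^3 / (3 * E * I)
= 34000.0 * 6000.0^3 / (3 * 210000.0 * 540941049.82)
= 21.5497 mm

21.5497 mm


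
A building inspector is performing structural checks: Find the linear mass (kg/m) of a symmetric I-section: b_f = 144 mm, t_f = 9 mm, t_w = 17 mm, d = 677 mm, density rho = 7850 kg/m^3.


A_flanges = 2 * 144 * 9 = 2592 mm^2
A_web = (677 - 2 * 9) * 17 = 11203 mm^2
A_total = 2592 + 11203 = 13795 mm^2 = 0.013795 m^2
Weight = rho * A = 7850 * 0.013795 = 108.2908 kg/m

108.2908 kg/m


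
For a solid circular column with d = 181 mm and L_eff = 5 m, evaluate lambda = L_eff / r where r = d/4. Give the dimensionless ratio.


Radius of gyration r = d / 4 = 181 / 4 = 45.25 mm
L_eff = 5000.0 mm
Slenderness ratio = L / r = 5000.0 / 45.25 = 110.5 (dimensionless)

110.5 (dimensionless)
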